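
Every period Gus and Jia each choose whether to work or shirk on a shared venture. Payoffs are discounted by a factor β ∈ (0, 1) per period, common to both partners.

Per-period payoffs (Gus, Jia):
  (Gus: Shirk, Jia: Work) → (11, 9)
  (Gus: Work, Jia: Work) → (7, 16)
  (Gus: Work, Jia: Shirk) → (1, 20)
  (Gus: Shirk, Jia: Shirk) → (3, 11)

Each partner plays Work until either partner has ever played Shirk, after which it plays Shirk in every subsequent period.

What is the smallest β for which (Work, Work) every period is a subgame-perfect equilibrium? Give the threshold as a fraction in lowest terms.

1/2

Gus: cooperation gives 7 each period; deviation gives 11 once then 3 forever.
  7/(1−β) ≥ 11 + 3β/(1−β) ⇒ β ≥ 4/8 = 1/2.
Jia: cooperation gives 16 each period; deviation gives 20 once then 11 forever.
  β ≥ 4/9.
Both must hold, so the binding constraint is Gus's: β ≥ 1/2.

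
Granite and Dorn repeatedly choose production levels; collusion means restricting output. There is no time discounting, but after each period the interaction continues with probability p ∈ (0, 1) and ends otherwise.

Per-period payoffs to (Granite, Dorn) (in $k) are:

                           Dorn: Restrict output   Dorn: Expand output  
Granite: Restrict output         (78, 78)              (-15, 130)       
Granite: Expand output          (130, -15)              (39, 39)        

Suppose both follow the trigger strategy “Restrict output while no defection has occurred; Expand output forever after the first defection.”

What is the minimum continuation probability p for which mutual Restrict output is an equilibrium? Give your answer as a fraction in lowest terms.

With no time discounting, the continuation probability p plays the role of the discount factor.
Grim-trigger IC: 78/(1−p) ≥ 130 + 39p/(1−p) ⇒ p ≥ (130−78)/(130−39) = 4/7.

4/7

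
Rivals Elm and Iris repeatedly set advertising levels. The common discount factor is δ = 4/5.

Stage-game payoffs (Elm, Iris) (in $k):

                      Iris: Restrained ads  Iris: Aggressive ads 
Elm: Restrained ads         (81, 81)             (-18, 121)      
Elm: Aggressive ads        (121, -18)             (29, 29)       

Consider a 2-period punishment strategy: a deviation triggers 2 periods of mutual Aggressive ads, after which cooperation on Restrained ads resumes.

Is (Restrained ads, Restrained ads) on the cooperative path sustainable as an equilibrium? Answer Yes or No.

A one-shot deviation gives 121 now, then 29 for 2 periods, then back to 81.
Gain from deviating: (121−81) today; loss: (81−29) in each of the next 2 periods.
No-deviation condition: (81−29)(δ+…+δ^2) ≥ 121−81, i.e. δ+…+δ^2 ≥ 10/13.
At δ = 4/5: δ+…+δ^2 = 1.4400 ≥ 0.7692.
So cooperation is sustainable.

Yes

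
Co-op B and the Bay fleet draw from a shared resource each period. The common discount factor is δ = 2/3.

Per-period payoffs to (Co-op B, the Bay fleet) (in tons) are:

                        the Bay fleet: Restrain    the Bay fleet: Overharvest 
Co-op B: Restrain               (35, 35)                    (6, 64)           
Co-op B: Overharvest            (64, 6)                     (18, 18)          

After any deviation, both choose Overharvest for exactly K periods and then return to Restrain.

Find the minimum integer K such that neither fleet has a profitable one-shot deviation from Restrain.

5

IC: δ(1−δ^K)/(1−δ) ≥ (64−35)/(35−18) = 29/17.
With δ = 2/3: need 1 − δ^K ≥ 29/17·(1−2/3)/(2/3), i.e. δ^K ≤ 0.1471.
Since (2/3)^4 = 0.1975 and (2/3)^5 = 0.1317, the smallest such K is 5.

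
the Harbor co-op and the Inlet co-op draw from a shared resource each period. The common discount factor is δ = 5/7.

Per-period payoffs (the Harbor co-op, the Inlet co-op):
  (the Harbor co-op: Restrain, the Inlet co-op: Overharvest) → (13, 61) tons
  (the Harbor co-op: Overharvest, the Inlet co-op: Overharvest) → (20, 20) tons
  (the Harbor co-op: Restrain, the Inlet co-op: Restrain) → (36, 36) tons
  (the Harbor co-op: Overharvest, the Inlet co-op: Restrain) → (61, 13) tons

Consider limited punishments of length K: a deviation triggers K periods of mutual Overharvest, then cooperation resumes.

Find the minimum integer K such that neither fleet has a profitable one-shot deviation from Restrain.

3

IC: δ(1−δ^K)/(1−δ) ≥ (61−36)/(36−20) = 25/16.
With δ = 5/7: need 1 − δ^K ≥ 25/16·(1−5/7)/(5/7), i.e. δ^K ≤ 0.3750.
Since (5/7)^2 = 0.5102 and (5/7)^3 = 0.3644, the smallest such K is 3.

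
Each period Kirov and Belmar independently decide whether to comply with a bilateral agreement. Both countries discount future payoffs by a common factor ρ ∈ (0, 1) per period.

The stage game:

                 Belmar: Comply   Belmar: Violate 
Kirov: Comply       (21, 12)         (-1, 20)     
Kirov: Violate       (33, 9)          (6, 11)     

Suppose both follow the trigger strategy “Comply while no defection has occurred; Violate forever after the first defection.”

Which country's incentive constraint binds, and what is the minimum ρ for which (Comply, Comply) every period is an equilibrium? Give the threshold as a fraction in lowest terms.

Belmar; ρ ≥ 8/9

For Kirov: deviation gain 33−21 = 12, per-period punishment loss 21−6 = 15. IC gives ρ ≥ 12/27 = 4/9.
For Belmar: gain 8, loss 1 per period, so ρ ≥ 8/9.
The tighter constraint is Belmar's, so cooperation needs ρ ≥ 8/9.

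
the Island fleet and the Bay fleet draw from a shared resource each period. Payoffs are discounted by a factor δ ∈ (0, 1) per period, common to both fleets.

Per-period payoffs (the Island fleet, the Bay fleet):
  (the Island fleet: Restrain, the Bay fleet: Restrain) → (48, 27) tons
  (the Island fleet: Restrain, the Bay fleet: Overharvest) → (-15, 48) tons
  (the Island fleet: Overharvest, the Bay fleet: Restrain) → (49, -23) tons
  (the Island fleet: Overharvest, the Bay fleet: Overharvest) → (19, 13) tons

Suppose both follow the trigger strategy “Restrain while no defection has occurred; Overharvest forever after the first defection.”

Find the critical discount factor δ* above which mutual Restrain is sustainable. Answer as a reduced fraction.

3/5

For the Island fleet: deviation gain 49−48 = 1, per-period punishment loss 48−19 = 29. IC gives δ ≥ 1/30.
For the Bay fleet: gain 21, loss 14 per period, so δ ≥ 21/35 = 3/5.
The tighter constraint is the Bay fleet's, so cooperation needs δ ≥ 3/5.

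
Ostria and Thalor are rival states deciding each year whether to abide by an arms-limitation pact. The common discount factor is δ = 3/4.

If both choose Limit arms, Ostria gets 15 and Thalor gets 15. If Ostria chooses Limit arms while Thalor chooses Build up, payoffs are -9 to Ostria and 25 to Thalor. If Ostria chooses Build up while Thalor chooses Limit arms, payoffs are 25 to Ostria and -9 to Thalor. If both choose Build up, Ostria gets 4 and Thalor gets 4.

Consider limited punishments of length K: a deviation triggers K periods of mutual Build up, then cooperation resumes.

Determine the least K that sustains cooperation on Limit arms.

2

IC: δ(1−δ^K)/(1−δ) ≥ (25−15)/(15−4) = 10/11.
With δ = 3/4: need 1 − δ^K ≥ 10/11·(1−3/4)/(3/4), i.e. δ^K ≤ 0.6970.
Since (3/4)^1 = 0.7500 and (3/4)^2 = 0.5625, the smallest such K is 2.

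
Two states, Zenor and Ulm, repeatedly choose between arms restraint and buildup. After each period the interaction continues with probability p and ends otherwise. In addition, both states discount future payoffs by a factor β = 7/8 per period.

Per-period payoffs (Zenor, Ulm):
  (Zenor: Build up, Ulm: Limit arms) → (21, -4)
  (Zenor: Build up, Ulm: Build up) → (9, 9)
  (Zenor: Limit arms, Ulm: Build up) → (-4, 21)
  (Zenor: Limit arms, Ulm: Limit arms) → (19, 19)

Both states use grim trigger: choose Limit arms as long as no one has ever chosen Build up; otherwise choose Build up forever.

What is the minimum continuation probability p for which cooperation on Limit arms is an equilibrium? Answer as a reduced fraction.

Expected continuation weight on next period's payoff is β·p = 7/8·p, which plays the role of the discount factor.
Cooperation requires 7/8·p ≥ (21−19)/(21−9) = 1/6, hence p ≥ 4/21.

4/21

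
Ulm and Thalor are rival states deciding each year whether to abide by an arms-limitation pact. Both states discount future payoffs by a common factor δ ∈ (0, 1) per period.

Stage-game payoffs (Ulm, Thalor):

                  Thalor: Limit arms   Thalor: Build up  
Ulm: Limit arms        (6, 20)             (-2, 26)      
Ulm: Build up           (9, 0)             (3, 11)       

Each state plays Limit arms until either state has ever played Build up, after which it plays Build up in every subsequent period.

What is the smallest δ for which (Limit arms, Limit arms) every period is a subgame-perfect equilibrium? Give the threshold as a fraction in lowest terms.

1/2

For Ulm: deviation gain 9−6 = 3, per-period punishment loss 6−3 = 3. IC gives δ ≥ 3/6 = 1/2.
For Thalor: gain 6, loss 9 per period, so δ ≥ 6/15 = 2/5.
The tighter constraint is Ulm's, so cooperation needs δ ≥ 1/2.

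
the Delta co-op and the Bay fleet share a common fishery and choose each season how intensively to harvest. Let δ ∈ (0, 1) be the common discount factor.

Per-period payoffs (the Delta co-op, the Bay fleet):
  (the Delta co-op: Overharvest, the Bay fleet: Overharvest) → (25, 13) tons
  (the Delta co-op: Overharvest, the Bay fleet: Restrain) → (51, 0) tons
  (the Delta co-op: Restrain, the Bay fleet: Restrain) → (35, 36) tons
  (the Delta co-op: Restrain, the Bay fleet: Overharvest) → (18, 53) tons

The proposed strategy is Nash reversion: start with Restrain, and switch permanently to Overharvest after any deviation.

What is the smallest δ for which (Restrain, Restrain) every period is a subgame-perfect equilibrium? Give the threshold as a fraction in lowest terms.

8/13

For the Delta co-op: deviation gain 51−35 = 16, per-period punishment loss 35−25 = 10. IC gives δ ≥ 16/26 = 8/13.
For the Bay fleet: gain 17, loss 23 per period, so δ ≥ 17/40.
The tighter constraint is the Delta co-op's, so cooperation needs δ ≥ 8/13.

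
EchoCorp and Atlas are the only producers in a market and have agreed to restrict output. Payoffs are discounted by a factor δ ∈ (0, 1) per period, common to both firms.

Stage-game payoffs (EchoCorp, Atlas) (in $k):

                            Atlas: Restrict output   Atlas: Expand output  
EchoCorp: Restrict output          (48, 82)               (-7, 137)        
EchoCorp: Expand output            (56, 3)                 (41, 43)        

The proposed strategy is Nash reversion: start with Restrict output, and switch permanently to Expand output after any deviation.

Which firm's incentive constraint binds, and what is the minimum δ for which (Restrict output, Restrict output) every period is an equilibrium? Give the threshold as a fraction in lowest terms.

EchoCorp's threshold: (56−48)/(56−41) = 8/15.
Atlas's threshold: (137−82)/(137−43) = 55/94.
8/15 < 55/94, so Atlas binds and δ* = 55/94.

Atlas; δ ≥ 55/94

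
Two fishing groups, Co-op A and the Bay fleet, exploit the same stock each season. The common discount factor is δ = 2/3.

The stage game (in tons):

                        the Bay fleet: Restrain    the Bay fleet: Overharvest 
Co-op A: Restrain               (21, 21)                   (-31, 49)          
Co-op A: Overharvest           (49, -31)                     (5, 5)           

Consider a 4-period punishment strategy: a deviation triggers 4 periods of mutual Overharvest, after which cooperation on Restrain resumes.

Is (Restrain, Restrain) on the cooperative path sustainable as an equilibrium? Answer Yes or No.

No

IC: δ+…+δ^4 ≥ (49−21)/(21−5) = 7/4.
At δ = 2/3: partial sum = 1.6049 < 1.7500. Cooperation not sustainable.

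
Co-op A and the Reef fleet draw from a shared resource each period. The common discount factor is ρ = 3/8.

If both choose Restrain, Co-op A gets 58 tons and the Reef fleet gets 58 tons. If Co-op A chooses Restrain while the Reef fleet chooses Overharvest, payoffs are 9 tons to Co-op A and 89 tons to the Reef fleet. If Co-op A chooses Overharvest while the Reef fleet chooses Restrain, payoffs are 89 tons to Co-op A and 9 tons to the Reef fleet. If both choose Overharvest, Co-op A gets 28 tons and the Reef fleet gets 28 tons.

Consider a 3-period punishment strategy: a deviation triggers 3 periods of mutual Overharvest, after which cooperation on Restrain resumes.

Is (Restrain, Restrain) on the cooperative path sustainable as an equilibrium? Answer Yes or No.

No

A one-shot deviation gives 89 now, then 28 for 3 periods, then back to 58.
Gain from deviating: (89−58) today; loss: (58−28) in each of the next 3 periods.
No-deviation condition: (58−28)(ρ+…+ρ^3) ≥ 89−58, i.e. ρ+…+ρ^3 ≥ 31/30.
At ρ = 3/8: ρ+…+ρ^3 = 0.5684 < 1.0333.
So cooperation is not sustainable.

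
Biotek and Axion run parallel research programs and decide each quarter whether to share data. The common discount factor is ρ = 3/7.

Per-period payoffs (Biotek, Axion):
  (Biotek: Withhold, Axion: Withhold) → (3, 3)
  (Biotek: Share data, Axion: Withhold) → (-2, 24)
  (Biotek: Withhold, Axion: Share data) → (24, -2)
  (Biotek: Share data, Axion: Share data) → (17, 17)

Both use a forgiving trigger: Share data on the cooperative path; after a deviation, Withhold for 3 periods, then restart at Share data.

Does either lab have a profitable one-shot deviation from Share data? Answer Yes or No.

No

A one-shot deviation gives 24 now, then 3 for 3 periods, then back to 17.
Gain from deviating: (24−17) today; loss: (17−3) in each of the next 3 periods.
No-deviation condition: (17−3)(ρ+…+ρ^3) ≥ 24−17, i.e. ρ+…+ρ^3 ≥ 1/2.
At ρ = 3/7: ρ+…+ρ^3 = 0.6910 ≥ 0.5000.
So cooperation is sustainable.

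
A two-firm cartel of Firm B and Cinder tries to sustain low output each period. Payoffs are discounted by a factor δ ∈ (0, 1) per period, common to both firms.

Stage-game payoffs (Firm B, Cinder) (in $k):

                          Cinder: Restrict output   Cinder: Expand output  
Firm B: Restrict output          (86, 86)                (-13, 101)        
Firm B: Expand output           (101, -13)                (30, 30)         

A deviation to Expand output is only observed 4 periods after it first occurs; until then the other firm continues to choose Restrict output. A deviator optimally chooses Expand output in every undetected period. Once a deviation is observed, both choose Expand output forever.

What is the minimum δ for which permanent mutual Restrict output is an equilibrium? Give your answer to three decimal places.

Deviating for the 4 undetected periods gains 101−86 = 15 per period over cooperation, then loses 86−30 = 56 per period forever once punishment starts.
Gain: 15(1 + δ + … + δ^3); loss: 56·δ^4/(1−δ).
No profitable deviation ⇔ 15(1−δ^4) ≤ 56·δ^4, i.e. δ^4 ≥ 15/(15+56) = 15/71.
Hence δ ≥ (15/71)^(1/4) ≈ 0.678.

0.678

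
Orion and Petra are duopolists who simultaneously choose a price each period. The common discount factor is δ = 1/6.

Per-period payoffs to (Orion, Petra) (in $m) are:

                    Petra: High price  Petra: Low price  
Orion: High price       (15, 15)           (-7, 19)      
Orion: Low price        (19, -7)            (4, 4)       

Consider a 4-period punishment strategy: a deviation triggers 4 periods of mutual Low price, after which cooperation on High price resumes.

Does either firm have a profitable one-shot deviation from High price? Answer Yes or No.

Comparing payoff streams over the 5 periods until play realigns: cooperate → 15(1+δ+…+δ^4); deviate → 19 + 4(δ+…+δ^4).
Cooperation is sustained iff (15−4)(δ+…+δ^4) ≥ 19−15.
δ+…+δ^4 = 1/6·(1−(1/6)^4)/(1−1/6) = 0.1998, and (19−15)/(15−4) = 0.3636.
0.1998 < 0.3636, so cooperation is not sustainable.

Yes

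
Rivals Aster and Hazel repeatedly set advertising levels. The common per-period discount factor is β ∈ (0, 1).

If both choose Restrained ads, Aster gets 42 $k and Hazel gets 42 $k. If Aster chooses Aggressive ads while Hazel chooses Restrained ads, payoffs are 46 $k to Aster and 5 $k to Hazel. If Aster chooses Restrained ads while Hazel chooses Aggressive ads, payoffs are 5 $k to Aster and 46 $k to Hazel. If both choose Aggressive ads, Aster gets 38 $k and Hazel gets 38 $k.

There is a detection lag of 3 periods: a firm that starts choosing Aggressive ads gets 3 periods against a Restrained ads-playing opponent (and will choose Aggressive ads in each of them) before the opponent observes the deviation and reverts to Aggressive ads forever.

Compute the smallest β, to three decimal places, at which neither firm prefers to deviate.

0.794

Deviating for the 3 undetected periods gains 46−42 = 4 per period over cooperation, then loses 42−38 = 4 per period forever once punishment starts.
Gain: 4(1 + β + … + β^2); loss: 4·β^3/(1−β).
No profitable deviation ⇔ 4(1−β^3) ≤ 4·β^3, i.e. β^3 ≥ 4/(4+4) = 1/2.
Hence β ≥ (1/2)^(1/3) ≈ 0.794.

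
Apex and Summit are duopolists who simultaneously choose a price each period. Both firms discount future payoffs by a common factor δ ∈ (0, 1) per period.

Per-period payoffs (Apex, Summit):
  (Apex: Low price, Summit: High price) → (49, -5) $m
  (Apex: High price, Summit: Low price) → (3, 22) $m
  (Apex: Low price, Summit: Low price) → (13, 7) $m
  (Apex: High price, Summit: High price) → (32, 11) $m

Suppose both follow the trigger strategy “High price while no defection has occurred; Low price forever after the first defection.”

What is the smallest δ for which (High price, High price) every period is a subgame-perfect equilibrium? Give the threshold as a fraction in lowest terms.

Apex's threshold: (49−32)/(49−13) = 17/36.
Summit's threshold: (22−11)/(22−7) = 11/15.
17/36 < 11/15, so Summit binds and δ* = 11/15.

11/15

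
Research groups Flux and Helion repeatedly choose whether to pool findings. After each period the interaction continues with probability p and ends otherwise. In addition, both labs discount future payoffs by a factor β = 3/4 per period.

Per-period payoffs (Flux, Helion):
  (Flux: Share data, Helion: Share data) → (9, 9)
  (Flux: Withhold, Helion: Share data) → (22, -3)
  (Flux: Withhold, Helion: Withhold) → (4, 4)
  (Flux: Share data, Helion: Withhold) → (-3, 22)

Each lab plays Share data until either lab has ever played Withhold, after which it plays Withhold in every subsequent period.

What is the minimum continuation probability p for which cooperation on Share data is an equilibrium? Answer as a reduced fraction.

Expected continuation weight on next period's payoff is β·p = 3/4·p, which plays the role of the discount factor.
Cooperation requires 3/4·p ≥ (22−9)/(22−4) = 13/18, hence p ≥ 26/27.

26/27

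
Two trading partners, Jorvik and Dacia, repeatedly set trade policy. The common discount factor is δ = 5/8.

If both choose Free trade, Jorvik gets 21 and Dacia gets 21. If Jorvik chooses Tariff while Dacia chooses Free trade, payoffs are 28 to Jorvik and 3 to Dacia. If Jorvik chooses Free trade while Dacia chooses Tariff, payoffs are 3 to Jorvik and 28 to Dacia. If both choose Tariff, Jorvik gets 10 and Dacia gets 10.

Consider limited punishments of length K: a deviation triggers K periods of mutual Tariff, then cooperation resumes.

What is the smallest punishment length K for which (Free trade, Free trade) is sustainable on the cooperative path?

Need Σ_{k=1}^{K} δ^k ≥ (28−21)/(21−10) = 0.6364 at δ = 5/8.
At K = 1 the sum is 0.6250 < 0.6364; at K = 2 it is 1.0156 ≥ 0.6364.
So the minimum punishment length is K = 2.

2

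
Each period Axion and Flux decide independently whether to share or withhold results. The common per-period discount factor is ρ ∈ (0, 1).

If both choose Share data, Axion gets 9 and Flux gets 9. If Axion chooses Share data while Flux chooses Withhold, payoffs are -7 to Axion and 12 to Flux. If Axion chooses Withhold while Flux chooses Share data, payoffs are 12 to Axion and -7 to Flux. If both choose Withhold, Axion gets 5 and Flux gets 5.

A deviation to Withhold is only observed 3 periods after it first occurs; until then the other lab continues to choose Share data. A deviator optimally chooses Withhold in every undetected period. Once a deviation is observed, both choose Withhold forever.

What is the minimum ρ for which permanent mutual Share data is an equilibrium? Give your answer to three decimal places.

0.754

The best deviation is to choose Withhold for all 3 undetected periods, earning 12 each, then 5 forever once detected.
Deviation value: 12(1−ρ^3)/(1−ρ) + 5ρ^3/(1−ρ); cooperation value: 9/(1−ρ).
IC: 9 ≥ 12(1−ρ^3) + 5ρ^3 = 12 − 7ρ^3.
So ρ^3 ≥ 3/7, giving ρ ≥ (3/7)^(1/3) ≈ 0.754.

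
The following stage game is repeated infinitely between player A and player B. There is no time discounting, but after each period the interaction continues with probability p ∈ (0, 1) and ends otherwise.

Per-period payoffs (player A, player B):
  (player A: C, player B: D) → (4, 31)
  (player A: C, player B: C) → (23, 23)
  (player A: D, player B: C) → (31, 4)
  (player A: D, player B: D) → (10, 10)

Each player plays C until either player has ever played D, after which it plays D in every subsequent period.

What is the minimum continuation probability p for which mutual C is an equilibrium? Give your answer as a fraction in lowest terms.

Expected cooperation value is 23 + p·23 + p²·23 + … = 23/(1−p); deviation gives 31 + p·10/(1−p).
23 ≥ 31(1−p) + 10p ⇒ 21p ≥ 8 ⇒ p ≥ 8/21.

8/21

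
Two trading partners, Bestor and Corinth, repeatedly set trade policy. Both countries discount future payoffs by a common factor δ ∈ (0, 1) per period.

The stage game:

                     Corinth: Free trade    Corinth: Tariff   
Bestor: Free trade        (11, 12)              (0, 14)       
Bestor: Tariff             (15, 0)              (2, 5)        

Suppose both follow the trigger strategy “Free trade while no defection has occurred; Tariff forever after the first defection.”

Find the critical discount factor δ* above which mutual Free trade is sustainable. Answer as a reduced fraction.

4/13

Bestor's threshold: (15−11)/(15−2) = 4/13.
Corinth's threshold: (14−12)/(14−5) = 2/9.
4/13 > 2/9, so Bestor binds and δ* = 4/13.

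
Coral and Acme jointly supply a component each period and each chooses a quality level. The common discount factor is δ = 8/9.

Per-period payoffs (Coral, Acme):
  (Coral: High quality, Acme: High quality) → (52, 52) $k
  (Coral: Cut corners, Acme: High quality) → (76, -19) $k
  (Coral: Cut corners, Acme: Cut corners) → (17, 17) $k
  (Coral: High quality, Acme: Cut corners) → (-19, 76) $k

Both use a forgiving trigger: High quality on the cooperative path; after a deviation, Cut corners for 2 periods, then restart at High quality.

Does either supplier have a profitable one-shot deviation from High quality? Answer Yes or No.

No

IC: δ+…+δ^2 ≥ (76−52)/(52−17) = 24/35.
At δ = 8/9: partial sum = 1.6790 ≥ 0.6857. Cooperation sustainable.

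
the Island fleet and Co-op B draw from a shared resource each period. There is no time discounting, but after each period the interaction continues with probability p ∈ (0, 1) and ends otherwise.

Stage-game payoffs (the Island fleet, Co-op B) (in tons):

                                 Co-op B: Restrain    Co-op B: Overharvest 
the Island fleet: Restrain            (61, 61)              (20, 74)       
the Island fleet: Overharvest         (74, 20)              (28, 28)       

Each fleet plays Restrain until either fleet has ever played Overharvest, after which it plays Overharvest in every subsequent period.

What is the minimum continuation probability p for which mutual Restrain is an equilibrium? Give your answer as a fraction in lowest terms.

13/46

With no time discounting, the continuation probability p plays the role of the discount factor.
Grim-trigger IC: 61/(1−p) ≥ 74 + 28p/(1−p) ⇒ p ≥ (74−61)/(74−28) = 13/46.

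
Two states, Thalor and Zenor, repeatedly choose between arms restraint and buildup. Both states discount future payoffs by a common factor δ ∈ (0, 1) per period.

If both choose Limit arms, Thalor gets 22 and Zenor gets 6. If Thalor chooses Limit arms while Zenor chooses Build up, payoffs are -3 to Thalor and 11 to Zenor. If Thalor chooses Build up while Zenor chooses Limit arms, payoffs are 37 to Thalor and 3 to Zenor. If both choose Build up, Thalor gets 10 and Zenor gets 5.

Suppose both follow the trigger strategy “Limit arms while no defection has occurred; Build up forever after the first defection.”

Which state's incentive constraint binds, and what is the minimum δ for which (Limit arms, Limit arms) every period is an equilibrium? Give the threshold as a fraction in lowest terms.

Zenor; δ ≥ 5/6

For Thalor: deviation gain 37−22 = 15, per-period punishment loss 22−10 = 12. IC gives δ ≥ 15/27 = 5/9.
For Zenor: gain 5, loss 1 per period, so δ ≥ 5/6.
The tighter constraint is Zenor's, so cooperation needs δ ≥ 5/6.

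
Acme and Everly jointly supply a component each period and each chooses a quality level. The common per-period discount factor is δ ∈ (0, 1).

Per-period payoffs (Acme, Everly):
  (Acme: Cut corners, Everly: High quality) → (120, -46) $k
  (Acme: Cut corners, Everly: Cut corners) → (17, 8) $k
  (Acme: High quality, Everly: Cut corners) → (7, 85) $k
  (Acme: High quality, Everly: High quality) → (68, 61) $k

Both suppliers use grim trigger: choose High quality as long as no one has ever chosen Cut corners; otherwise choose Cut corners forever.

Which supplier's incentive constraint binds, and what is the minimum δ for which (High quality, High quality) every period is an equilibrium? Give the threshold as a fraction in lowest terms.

Acme: cooperation gives 68 each period; deviation gives 120 once then 17 forever.
  68/(1−δ) ≥ 120 + 17δ/(1−δ) ⇒ δ ≥ 52/103.
Everly: cooperation gives 61 each period; deviation gives 85 once then 8 forever.
  δ ≥ 24/77.
Both must hold, so the binding constraint is Acme's: δ ≥ 52/103.

Acme; δ ≥ 52/103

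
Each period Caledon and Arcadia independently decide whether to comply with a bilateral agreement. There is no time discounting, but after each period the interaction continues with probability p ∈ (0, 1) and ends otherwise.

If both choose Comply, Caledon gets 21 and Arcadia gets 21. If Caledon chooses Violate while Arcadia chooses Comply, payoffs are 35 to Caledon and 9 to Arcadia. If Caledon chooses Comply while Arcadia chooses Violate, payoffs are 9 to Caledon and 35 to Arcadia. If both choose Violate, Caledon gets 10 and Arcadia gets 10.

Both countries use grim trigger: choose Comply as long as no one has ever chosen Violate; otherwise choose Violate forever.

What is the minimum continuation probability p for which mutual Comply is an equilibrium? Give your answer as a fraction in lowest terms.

Expected cooperation value is 21 + p·21 + p²·21 + … = 21/(1−p); deviation gives 35 + p·10/(1−p).
21 ≥ 35(1−p) + 10p ⇒ 25p ≥ 14 ⇒ p ≥ 14/25.

14/25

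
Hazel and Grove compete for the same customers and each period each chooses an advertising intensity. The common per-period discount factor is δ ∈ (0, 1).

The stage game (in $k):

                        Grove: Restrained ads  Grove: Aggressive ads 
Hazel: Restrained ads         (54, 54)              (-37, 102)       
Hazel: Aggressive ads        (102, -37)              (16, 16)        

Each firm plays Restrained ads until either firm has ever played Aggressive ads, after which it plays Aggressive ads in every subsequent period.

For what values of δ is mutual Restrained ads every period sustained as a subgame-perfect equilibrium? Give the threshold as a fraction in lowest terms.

Cooperation forever yields 54 each period: 54/(1−δ).
Deviating yields 102 once, then 16 forever: 102 + 16δ/(1−δ).
No profitable deviation requires 54/(1−δ) ≥ 102 + 16δ/(1−δ).
Multiplying by (1−δ): 54 ≥ 102(1−δ) + 16δ = 102 − 86δ.
So 86δ ≥ 48, i.e. δ ≥ 48/86 = 24/43.

24/43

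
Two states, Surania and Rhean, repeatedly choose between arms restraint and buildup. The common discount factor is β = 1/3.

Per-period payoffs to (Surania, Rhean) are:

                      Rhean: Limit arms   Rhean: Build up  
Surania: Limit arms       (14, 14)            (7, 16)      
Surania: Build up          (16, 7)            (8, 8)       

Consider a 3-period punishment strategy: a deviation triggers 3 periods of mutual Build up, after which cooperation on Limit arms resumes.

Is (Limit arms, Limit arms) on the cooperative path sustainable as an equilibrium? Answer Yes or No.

Yes

IC: β+…+β^3 ≥ (16−14)/(14−8) = 1/3.
At β = 1/3: partial sum = 0.4815 ≥ 0.3333. Cooperation sustainable.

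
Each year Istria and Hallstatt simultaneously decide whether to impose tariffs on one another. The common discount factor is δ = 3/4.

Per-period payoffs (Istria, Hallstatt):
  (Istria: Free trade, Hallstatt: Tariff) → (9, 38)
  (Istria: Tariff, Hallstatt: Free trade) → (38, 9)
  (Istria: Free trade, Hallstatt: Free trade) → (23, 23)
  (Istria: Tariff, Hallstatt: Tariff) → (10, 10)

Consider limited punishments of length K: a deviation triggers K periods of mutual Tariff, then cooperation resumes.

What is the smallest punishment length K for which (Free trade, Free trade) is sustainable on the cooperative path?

Need Σ_{k=1}^{K} δ^k ≥ (38−23)/(23−10) = 1.1538 at δ = 3/4.
At K = 1 the sum is 0.7500 < 1.1538; at K = 2 it is 1.3125 ≥ 1.1538.
So the minimum punishment length is K = 2.

2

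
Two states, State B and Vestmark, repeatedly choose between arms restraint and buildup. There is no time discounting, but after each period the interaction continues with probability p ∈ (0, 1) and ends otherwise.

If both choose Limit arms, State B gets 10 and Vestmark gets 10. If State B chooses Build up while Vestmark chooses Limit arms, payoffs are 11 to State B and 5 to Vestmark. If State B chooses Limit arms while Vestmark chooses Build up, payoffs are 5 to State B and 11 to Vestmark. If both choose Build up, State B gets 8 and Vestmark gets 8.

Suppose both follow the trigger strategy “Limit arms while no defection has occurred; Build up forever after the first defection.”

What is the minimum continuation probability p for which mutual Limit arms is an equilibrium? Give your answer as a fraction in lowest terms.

1/3

Expected cooperation value is 10 + p·10 + p²·10 + … = 10/(1−p); deviation gives 11 + p·8/(1−p).
10 ≥ 11(1−p) + 8p ⇒ 3p ≥ 1 ⇒ p ≥ 1/3.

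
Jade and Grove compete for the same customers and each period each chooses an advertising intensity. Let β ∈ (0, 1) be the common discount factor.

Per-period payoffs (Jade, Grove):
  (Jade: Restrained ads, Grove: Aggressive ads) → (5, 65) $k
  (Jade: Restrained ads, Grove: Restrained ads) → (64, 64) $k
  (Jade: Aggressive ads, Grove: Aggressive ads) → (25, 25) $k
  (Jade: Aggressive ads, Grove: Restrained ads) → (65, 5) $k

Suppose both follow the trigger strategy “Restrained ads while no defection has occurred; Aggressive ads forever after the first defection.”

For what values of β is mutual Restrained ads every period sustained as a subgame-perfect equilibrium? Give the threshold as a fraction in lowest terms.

64/(1−β) ≥ 65 + 25β/(1−β)
64 ≥ 65 − 40β
β ≥ 1/40.

1/40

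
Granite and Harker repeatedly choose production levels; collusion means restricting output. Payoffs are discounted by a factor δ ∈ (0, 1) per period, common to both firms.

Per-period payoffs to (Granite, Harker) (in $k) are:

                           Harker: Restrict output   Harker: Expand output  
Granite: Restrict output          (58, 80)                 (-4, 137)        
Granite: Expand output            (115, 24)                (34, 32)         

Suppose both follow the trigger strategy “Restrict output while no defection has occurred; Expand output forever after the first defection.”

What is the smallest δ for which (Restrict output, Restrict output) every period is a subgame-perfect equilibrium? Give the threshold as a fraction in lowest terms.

19/27

Granite's threshold: (115−58)/(115−34) = 19/27.
Harker's threshold: (137−80)/(137−32) = 19/35.
19/27 > 19/35, so Granite binds and δ* = 19/27.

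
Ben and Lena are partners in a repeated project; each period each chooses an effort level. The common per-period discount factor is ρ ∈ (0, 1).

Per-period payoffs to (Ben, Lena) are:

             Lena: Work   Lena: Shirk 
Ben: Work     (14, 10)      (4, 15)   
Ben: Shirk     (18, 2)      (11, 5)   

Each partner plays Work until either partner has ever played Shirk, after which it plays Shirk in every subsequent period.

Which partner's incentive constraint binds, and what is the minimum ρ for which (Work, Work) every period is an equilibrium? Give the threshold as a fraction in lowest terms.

Ben; ρ ≥ 4/7

Ben: cooperation gives 14 each period; deviation gives 18 once then 11 forever.
  14/(1−ρ) ≥ 18 + 11ρ/(1−ρ) ⇒ ρ ≥ 4/7.
Lena: cooperation gives 10 each period; deviation gives 15 once then 5 forever.
  ρ ≥ 5/10 = 1/2.
Both must hold, so the binding constraint is Ben's: ρ ≥ 4/7.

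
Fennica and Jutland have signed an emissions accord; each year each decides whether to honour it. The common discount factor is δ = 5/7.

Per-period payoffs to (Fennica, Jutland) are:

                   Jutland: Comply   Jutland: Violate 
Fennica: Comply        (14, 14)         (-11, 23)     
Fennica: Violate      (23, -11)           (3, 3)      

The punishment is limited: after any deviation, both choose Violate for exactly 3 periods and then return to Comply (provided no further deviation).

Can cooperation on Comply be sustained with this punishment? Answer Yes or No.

Yes

Comparing payoff streams over the 4 periods until play realigns: cooperate → 14(1+δ+…+δ^3); deviate → 23 + 3(δ+…+δ^3).
Cooperation is sustained iff (14−3)(δ+…+δ^3) ≥ 23−14.
δ+…+δ^3 = 5/7·(1−(5/7)^3)/(1−5/7) = 1.5889, and (23−14)/(14−3) = 0.8182.
1.5889 ≥ 0.8182, so cooperation is sustainable.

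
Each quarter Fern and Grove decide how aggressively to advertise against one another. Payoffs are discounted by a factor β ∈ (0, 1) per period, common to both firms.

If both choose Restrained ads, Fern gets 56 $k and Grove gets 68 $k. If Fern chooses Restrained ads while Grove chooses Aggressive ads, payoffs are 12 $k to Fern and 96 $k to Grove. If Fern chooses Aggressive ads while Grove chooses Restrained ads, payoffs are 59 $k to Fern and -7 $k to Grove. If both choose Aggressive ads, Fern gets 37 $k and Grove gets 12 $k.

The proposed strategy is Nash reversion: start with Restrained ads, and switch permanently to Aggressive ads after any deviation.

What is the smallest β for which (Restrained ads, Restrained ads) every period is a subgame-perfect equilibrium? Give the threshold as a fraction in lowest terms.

Fern: cooperation gives 56 each period; deviation gives 59 once then 37 forever.
  56/(1−β) ≥ 59 + 37β/(1−β) ⇒ β ≥ 3/22.
Grove: cooperation gives 68 each period; deviation gives 96 once then 12 forever.
  β ≥ 28/84 = 1/3.
Both must hold, so the binding constraint is Grove's: β ≥ 1/3.

1/3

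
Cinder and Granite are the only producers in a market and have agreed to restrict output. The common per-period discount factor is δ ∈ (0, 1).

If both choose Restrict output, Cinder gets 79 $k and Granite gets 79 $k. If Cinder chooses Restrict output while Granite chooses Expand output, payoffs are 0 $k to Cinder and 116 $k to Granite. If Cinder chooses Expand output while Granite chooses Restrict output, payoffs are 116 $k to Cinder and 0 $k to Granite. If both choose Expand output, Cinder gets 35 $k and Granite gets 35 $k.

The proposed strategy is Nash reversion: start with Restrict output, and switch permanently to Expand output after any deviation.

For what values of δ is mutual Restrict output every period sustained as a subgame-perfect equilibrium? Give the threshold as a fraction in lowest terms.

Cooperation forever yields 79 each period: 79/(1−δ).
Deviating yields 116 once, then 35 forever: 116 + 35δ/(1−δ).
No profitable deviation requires 79/(1−δ) ≥ 116 + 35δ/(1−δ).
Multiplying by (1−δ): 79 ≥ 116(1−δ) + 35δ = 116 − 81δ.
So 81δ ≥ 37, i.e. δ ≥ 37/81.

37/81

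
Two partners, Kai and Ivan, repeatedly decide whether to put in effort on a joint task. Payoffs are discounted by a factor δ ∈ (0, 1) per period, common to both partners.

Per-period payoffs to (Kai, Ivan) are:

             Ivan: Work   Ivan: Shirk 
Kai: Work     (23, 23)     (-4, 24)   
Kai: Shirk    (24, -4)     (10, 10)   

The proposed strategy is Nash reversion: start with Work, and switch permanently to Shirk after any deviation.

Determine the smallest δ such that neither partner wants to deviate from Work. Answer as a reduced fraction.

One-period gain from deviating is 24 − 23 = 1. The loss is 23 − 10 = 13 in every subsequent period, with present value 13·δ/(1−δ).
Deviation is unprofitable when 13·δ/(1−δ) ≥ 1, i.e. δ/(1−δ) ≥ 1/13.
Equivalently δ ≥ 1/(1+13) = 1/14.

1/14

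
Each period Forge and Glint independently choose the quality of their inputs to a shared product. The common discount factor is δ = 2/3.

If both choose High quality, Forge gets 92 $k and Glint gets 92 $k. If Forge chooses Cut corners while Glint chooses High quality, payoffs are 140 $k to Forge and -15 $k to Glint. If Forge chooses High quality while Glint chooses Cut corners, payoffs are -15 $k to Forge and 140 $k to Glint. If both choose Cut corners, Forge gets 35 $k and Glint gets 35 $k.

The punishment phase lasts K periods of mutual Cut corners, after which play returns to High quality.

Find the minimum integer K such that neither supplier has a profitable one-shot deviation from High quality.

IC: δ(1−δ^K)/(1−δ) ≥ (140−92)/(92−35) = 16/19.
With δ = 2/3: need 1 − δ^K ≥ 16/19·(1−2/3)/(2/3), i.e. δ^K ≤ 0.5789.
Since (2/3)^1 = 0.6667 and (2/3)^2 = 0.4444, the smallest such K is 2.

2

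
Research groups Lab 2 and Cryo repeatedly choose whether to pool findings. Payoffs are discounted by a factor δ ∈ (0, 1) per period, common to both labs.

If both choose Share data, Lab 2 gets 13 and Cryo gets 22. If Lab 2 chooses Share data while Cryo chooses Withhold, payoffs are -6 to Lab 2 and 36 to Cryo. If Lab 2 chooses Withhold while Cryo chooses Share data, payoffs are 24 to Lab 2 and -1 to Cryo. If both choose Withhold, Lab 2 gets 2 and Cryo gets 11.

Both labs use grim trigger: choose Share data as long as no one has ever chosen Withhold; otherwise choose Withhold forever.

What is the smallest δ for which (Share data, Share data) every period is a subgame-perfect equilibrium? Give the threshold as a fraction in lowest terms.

14/25

Lab 2: cooperation gives 13 each period; deviation gives 24 once then 2 forever.
  13/(1−δ) ≥ 24 + 2δ/(1−δ) ⇒ δ ≥ 11/22 = 1/2.
Cryo: cooperation gives 22 each period; deviation gives 36 once then 11 forever.
  δ ≥ 14/25.
Both must hold, so the binding constraint is Cryo's: δ ≥ 14/25.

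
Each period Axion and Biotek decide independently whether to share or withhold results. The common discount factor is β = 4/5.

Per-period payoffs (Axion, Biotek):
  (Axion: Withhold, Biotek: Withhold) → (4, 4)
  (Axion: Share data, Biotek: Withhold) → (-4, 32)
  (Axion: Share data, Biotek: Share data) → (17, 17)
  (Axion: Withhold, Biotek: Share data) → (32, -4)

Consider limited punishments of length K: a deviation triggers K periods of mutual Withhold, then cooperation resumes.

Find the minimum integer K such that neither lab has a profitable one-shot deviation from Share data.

2

IC: β(1−β^K)/(1−β) ≥ (32−17)/(17−4) = 15/13.
With β = 4/5: need 1 − β^K ≥ 15/13·(1−4/5)/(4/5), i.e. β^K ≤ 0.7115.
Since (4/5)^1 = 0.8000 and (4/5)^2 = 0.6400, the smallest such K is 2.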